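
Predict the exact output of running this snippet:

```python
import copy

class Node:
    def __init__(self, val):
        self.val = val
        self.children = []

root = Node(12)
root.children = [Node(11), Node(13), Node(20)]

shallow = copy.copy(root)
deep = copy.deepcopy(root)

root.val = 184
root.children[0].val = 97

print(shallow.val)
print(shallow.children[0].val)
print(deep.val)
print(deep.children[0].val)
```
12
97
12
11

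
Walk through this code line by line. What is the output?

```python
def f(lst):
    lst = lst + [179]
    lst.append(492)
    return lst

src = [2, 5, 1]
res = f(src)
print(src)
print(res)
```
[2, 5, 1]
[2, 5, 1, 179, 492]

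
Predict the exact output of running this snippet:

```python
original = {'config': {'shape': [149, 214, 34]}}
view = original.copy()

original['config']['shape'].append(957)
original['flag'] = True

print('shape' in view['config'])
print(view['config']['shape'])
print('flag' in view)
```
True
[149, 214, 34, 957]
False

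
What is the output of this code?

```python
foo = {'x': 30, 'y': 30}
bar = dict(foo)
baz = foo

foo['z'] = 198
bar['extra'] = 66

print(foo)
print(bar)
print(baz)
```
{'x': 30, 'y': 30, 'z': 198}
{'x': 30, 'y': 30, 'extra': 66}
{'x': 30, 'y': 30, 'z': 198}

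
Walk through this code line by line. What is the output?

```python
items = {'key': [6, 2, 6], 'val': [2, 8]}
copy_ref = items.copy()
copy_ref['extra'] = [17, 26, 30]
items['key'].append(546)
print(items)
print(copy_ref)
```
{'key': [6, 2, 6, 546], 'val': [2, 8]}
{'key': [6, 2, 6, 546], 'val': [2, 8], 'extra': [17, 26, 30]}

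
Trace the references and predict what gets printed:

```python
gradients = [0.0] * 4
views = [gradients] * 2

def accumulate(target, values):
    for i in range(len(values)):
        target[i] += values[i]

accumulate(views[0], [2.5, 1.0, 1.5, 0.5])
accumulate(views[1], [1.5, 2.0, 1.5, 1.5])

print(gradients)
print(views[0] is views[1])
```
[4.0, 3.0, 3.0, 2.0]
True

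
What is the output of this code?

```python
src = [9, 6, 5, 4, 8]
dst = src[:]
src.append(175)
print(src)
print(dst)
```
[9, 6, 5, 4, 8, 175]
[9, 6, 5, 4, 8]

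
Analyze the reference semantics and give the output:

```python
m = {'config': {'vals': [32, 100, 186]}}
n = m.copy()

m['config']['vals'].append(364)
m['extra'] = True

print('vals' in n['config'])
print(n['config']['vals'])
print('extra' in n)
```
True
[32, 100, 186, 364]
False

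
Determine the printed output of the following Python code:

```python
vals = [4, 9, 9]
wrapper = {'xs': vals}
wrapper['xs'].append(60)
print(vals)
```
[4, 9, 9, 60]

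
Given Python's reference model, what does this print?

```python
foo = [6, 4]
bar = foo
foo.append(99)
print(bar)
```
[6, 4, 99]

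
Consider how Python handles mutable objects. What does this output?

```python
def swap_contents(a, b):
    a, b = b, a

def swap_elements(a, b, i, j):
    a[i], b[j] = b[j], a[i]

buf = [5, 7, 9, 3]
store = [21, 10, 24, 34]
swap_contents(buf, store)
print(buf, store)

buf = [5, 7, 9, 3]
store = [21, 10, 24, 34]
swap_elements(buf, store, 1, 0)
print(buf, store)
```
[5, 7, 9, 3] [21, 10, 24, 34]
[5, 21, 9, 3] [7, 10, 24, 34]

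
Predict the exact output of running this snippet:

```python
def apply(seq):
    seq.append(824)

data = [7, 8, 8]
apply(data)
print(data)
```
[7, 8, 8, 824]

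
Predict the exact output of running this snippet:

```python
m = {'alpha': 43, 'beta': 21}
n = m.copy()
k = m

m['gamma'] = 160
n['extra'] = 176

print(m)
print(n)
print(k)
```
{'alpha': 43, 'beta': 21, 'gamma': 160}
{'alpha': 43, 'beta': 21, 'extra': 176}
{'alpha': 43, 'beta': 21, 'gamma': 160}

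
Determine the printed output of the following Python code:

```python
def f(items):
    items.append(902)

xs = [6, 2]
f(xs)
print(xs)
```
[6, 2, 902]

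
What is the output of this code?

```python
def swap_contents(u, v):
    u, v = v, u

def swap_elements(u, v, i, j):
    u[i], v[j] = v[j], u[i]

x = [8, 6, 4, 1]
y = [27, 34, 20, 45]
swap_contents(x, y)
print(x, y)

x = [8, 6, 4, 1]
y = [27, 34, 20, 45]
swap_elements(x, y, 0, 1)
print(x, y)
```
[8, 6, 4, 1] [27, 34, 20, 45]
[34, 6, 4, 1] [27, 8, 20, 45]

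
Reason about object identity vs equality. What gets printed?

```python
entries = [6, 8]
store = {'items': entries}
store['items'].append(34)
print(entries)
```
[6, 8, 34]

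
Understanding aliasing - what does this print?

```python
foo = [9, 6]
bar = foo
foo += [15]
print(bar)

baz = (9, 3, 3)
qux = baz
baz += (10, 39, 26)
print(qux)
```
[9, 6, 15]
(9, 3, 3)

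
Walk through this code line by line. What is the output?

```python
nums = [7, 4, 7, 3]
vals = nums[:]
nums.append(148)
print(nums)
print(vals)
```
[7, 4, 7, 3, 148]
[7, 4, 7, 3]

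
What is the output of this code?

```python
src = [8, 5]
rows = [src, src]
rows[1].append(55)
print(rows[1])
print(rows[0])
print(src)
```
[8, 5, 55]
[8, 5, 55]
[8, 5, 55]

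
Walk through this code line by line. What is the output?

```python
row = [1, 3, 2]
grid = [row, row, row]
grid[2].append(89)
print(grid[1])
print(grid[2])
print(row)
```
[1, 3, 2, 89]
[1, 3, 2, 89]
[1, 3, 2, 89]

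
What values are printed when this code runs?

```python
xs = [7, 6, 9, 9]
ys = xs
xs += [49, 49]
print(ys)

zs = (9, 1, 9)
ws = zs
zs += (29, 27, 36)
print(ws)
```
[7, 6, 9, 9, 49, 49]
(9, 1, 9)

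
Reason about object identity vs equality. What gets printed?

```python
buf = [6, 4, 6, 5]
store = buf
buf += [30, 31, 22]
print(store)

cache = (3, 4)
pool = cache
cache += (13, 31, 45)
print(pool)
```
[6, 4, 6, 5, 30, 31, 22]
(3, 4)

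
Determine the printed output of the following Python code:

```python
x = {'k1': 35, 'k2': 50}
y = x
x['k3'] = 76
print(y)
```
{'k1': 35, 'k2': 50, 'k3': 76}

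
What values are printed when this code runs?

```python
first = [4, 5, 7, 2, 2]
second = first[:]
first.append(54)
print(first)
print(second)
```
[4, 5, 7, 2, 2, 54]
[4, 5, 7, 2, 2]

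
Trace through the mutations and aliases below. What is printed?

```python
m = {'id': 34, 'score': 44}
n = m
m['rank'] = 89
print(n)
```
{'id': 34, 'score': 44, 'rank': 89}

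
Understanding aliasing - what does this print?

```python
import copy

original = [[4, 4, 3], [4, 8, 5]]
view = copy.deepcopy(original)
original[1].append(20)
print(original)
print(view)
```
[[4, 4, 3], [4, 8, 5, 20]]
[[4, 4, 3], [4, 8, 5]]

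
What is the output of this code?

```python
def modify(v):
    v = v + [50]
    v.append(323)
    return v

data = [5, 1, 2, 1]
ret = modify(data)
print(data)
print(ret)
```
[5, 1, 2, 1]
[5, 1, 2, 1, 50, 323]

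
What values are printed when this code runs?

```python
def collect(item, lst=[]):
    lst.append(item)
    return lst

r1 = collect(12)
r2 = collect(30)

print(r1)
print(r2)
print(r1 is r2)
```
[12, 30]
[12, 30]
True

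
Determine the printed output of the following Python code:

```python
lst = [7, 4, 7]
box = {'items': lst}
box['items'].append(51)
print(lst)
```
[7, 4, 7, 51]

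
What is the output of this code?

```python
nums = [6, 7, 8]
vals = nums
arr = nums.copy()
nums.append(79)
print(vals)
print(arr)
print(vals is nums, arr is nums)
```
[6, 7, 8, 79]
[6, 7, 8]
True False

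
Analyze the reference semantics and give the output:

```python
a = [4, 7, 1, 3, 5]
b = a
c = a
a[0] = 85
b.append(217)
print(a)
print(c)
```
[85, 7, 1, 3, 5, 217]
[85, 7, 1, 3, 5, 217]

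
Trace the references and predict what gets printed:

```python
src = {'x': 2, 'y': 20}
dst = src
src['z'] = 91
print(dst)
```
{'x': 2, 'y': 20, 'z': 91}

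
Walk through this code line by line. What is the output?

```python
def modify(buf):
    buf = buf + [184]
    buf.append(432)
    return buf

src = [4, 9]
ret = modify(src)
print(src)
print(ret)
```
[4, 9]
[4, 9, 184, 432]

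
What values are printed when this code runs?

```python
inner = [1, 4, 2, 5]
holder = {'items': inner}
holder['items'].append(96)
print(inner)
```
[1, 4, 2, 5, 96]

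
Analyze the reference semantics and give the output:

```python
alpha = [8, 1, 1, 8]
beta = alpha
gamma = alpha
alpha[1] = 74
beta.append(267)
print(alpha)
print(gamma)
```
[8, 74, 1, 8, 267]
[8, 74, 1, 8, 267]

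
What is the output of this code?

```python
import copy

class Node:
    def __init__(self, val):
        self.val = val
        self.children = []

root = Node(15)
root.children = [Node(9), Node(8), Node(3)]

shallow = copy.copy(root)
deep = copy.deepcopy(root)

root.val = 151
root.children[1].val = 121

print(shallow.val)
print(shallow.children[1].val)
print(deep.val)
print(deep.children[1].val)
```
15
121
15
8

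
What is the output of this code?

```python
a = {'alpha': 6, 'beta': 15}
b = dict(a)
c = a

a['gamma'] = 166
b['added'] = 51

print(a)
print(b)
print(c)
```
{'alpha': 6, 'beta': 15, 'gamma': 166}
{'alpha': 6, 'beta': 15, 'added': 51}
{'alpha': 6, 'beta': 15, 'gamma': 166}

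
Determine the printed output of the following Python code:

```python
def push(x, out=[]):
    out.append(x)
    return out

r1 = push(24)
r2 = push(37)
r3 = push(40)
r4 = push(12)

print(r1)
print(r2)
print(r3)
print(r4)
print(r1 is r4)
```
[24, 37, 40, 12]
[24, 37, 40, 12]
[24, 37, 40, 12]
[24, 37, 40, 12]
True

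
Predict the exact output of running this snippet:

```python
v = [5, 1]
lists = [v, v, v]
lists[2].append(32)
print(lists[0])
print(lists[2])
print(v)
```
[5, 1, 32]
[5, 1, 32]
[5, 1, 32]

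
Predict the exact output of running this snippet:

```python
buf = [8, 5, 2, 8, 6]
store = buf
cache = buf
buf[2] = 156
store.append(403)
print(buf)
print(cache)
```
[8, 5, 156, 8, 6, 403]
[8, 5, 156, 8, 6, 403]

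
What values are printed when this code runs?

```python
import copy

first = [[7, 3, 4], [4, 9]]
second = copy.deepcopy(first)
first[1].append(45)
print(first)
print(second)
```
[[7, 3, 4], [4, 9, 45]]
[[7, 3, 4], [4, 9]]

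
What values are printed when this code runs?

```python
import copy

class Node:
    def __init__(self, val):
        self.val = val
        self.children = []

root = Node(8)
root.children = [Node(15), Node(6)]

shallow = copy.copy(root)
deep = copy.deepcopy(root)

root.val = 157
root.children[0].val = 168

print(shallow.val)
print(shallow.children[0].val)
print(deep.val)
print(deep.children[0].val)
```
8
168
8
15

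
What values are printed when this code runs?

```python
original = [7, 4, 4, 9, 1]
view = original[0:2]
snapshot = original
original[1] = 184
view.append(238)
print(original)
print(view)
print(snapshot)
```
[7, 184, 4, 9, 1]
[7, 4, 238]
[7, 184, 4, 9, 1]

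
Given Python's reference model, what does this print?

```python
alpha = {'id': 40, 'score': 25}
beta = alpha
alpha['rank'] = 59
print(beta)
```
{'id': 40, 'score': 25, 'rank': 59}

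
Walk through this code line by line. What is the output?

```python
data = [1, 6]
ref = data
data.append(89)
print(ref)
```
[1, 6, 89]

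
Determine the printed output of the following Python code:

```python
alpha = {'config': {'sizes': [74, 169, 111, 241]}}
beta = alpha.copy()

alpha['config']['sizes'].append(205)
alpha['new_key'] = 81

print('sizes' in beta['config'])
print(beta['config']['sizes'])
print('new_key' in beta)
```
True
[74, 169, 111, 241, 205]
False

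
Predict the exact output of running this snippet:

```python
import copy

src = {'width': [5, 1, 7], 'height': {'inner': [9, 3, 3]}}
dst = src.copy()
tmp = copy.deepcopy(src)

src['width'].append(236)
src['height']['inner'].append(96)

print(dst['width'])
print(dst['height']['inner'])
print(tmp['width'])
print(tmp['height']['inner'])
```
[5, 1, 7, 236]
[9, 3, 3, 96]
[5, 1, 7]
[9, 3, 3]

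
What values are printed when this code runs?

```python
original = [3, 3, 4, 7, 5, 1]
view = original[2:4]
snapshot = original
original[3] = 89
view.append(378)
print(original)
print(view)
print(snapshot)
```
[3, 3, 4, 89, 5, 1]
[4, 7, 378]
[3, 3, 4, 89, 5, 1]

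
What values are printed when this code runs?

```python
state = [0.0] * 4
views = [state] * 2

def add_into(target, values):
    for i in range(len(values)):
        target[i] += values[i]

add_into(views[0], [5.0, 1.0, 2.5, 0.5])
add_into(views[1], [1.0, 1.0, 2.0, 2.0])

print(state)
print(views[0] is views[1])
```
[6.0, 2.0, 4.5, 2.5]
True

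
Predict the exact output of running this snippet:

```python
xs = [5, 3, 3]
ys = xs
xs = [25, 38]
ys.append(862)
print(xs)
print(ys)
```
[25, 38]
[5, 3, 3, 862]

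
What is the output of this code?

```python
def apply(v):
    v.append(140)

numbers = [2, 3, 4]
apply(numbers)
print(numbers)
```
[2, 3, 4, 140]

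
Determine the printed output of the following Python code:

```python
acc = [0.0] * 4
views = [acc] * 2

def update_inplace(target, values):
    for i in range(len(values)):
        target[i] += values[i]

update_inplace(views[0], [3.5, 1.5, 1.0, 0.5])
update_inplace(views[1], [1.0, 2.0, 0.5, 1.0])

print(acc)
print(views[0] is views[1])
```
[4.5, 3.5, 1.5, 1.5]
True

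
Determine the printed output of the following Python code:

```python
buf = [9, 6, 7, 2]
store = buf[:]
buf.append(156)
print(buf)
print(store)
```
[9, 6, 7, 2, 156]
[9, 6, 7, 2]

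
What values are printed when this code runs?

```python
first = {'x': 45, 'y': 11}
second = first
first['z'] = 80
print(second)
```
{'x': 45, 'y': 11, 'z': 80}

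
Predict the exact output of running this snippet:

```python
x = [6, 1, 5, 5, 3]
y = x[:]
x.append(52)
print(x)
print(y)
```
[6, 1, 5, 5, 3, 52]
[6, 1, 5, 5, 3]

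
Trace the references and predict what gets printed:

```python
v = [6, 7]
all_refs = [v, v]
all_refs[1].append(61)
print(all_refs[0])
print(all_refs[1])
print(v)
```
[6, 7, 61]
[6, 7, 61]
[6, 7, 61]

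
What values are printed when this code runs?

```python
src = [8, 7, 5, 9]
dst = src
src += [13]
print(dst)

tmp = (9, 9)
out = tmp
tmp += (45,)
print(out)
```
[8, 7, 5, 9, 13]
(9, 9)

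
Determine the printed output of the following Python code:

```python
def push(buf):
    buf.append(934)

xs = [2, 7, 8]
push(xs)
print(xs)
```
[2, 7, 8, 934]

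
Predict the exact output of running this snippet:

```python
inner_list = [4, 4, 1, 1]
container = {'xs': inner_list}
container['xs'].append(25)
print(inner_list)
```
[4, 4, 1, 1, 25]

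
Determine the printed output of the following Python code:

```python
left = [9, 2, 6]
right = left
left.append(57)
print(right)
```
[9, 2, 6, 57]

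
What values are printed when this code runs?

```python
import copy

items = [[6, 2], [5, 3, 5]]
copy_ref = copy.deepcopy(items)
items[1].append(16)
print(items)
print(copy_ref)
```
[[6, 2], [5, 3, 5, 16]]
[[6, 2], [5, 3, 5]]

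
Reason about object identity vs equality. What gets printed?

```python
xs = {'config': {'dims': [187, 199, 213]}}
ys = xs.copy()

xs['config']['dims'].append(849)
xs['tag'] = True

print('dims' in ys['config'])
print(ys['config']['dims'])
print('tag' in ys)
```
True
[187, 199, 213, 849]
False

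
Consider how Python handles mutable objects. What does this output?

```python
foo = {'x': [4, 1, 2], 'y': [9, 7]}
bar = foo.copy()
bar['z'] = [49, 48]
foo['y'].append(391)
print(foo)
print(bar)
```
{'x': [4, 1, 2], 'y': [9, 7, 391]}
{'x': [4, 1, 2], 'y': [9, 7, 391], 'z': [49, 48]}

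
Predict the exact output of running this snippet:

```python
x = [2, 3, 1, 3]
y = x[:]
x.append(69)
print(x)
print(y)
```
[2, 3, 1, 3, 69]
[2, 3, 1, 3]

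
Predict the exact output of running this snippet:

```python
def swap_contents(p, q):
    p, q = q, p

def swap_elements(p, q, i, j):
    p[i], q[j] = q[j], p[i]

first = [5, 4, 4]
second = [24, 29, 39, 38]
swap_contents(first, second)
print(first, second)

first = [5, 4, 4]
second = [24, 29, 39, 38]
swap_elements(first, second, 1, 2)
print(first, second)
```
[5, 4, 4] [24, 29, 39, 38]
[5, 39, 4] [24, 29, 4, 38]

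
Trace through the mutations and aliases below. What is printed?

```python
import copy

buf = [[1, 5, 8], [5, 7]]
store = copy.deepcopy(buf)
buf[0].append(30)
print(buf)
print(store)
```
[[1, 5, 8, 30], [5, 7]]
[[1, 5, 8], [5, 7]]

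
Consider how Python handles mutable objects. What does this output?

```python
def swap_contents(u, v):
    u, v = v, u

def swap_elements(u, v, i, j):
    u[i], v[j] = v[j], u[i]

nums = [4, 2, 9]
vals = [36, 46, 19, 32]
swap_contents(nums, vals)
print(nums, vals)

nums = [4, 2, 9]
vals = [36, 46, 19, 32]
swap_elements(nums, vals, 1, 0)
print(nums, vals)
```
[4, 2, 9] [36, 46, 19, 32]
[4, 36, 9] [2, 46, 19, 32]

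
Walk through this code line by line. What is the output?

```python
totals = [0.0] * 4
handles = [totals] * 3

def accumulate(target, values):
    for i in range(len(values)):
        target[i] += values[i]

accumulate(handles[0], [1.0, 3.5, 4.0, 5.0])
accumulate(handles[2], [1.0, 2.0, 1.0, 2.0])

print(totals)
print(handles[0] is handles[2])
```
[2.0, 5.5, 5.0, 7.0]
True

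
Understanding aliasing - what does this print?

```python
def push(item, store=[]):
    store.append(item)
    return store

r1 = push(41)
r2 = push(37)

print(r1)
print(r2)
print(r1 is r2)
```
[41, 37]
[41, 37]
True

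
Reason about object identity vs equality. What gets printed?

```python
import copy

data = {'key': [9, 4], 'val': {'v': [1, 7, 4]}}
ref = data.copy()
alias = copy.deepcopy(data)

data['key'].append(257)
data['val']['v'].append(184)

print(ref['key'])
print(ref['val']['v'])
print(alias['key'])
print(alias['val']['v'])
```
[9, 4, 257]
[1, 7, 4, 184]
[9, 4]
[1, 7, 4]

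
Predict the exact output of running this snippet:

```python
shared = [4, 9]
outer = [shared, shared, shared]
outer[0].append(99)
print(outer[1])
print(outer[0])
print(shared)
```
[4, 9, 99]
[4, 9, 99]
[4, 9, 99]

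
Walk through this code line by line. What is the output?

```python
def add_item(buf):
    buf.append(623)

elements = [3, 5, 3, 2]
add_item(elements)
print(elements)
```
[3, 5, 3, 2, 623]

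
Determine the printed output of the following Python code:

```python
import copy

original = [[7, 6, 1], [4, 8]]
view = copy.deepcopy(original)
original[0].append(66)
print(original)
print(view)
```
[[7, 6, 1, 66], [4, 8]]
[[7, 6, 1], [4, 8]]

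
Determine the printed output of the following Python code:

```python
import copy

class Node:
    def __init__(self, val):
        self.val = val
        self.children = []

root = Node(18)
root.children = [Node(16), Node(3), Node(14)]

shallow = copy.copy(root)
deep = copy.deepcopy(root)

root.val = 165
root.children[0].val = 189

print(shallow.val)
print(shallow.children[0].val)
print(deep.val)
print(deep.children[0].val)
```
18
189
18
16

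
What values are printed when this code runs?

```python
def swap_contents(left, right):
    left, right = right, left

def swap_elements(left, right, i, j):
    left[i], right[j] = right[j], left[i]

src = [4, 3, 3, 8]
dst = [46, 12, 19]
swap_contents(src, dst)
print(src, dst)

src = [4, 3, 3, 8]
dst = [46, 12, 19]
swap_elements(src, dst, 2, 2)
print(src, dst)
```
[4, 3, 3, 8] [46, 12, 19]
[4, 3, 19, 8] [46, 12, 3]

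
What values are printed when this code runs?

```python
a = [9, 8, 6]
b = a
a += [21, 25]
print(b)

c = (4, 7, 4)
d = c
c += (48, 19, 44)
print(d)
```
[9, 8, 6, 21, 25]
(4, 7, 4)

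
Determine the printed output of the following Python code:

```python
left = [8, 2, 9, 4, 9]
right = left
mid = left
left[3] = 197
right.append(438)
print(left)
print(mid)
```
[8, 2, 9, 197, 9, 438]
[8, 2, 9, 197, 9, 438]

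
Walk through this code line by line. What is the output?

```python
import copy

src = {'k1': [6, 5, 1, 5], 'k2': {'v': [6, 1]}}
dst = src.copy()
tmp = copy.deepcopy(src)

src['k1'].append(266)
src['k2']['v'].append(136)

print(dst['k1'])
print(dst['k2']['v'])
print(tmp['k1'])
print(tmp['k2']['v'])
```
[6, 5, 1, 5, 266]
[6, 1, 136]
[6, 5, 1, 5]
[6, 1]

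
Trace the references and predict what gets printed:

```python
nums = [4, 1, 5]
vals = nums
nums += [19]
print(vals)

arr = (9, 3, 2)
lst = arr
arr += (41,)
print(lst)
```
[4, 1, 5, 19]
(9, 3, 2)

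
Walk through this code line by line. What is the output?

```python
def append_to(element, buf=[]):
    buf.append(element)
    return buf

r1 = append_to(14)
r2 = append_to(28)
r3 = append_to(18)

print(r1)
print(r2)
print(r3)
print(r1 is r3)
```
[14, 28, 18]
[14, 28, 18]
[14, 28, 18]
True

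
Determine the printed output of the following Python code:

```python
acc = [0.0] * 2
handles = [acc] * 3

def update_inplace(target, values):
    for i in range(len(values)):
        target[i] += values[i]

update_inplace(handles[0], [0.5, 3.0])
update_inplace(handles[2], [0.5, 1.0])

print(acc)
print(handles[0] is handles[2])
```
[1.0, 4.0]
True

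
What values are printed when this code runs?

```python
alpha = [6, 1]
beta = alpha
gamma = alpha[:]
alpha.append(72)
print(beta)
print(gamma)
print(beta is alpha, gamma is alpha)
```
[6, 1, 72]
[6, 1]
True False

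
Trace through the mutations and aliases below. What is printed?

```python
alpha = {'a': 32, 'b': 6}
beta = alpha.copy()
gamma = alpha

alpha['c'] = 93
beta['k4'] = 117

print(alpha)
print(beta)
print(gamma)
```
{'a': 32, 'b': 6, 'c': 93}
{'a': 32, 'b': 6, 'k4': 117}
{'a': 32, 'b': 6, 'c': 93}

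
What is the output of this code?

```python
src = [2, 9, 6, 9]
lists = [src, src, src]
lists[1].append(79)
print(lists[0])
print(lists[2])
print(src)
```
[2, 9, 6, 9, 79]
[2, 9, 6, 9, 79]
[2, 9, 6, 9, 79]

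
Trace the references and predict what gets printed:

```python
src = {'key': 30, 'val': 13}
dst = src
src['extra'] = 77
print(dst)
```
{'key': 30, 'val': 13, 'extra': 77}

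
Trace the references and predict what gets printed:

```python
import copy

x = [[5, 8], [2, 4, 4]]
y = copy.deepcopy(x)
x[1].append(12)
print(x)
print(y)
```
[[5, 8], [2, 4, 4, 12]]
[[5, 8], [2, 4, 4]]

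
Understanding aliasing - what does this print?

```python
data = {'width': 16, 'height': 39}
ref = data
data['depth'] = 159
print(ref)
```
{'width': 16, 'height': 39, 'depth': 159}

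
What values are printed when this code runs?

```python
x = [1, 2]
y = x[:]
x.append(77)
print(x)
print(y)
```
[1, 2, 77]
[1, 2]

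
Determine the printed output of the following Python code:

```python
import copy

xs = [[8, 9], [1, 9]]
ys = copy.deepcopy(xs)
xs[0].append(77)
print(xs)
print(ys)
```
[[8, 9, 77], [1, 9]]
[[8, 9], [1, 9]]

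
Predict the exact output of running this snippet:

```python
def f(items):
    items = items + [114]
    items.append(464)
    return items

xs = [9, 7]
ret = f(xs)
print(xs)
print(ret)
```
[9, 7]
[9, 7, 114, 464]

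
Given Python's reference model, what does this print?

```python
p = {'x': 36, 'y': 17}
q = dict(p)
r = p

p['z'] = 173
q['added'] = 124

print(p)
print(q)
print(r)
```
{'x': 36, 'y': 17, 'z': 173}
{'x': 36, 'y': 17, 'added': 124}
{'x': 36, 'y': 17, 'z': 173}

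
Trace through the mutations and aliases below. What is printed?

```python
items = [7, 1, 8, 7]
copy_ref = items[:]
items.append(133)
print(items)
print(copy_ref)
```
[7, 1, 8, 7, 133]
[7, 1, 8, 7]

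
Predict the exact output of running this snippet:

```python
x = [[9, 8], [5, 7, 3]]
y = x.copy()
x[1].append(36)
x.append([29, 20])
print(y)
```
[[9, 8], [5, 7, 3, 36]]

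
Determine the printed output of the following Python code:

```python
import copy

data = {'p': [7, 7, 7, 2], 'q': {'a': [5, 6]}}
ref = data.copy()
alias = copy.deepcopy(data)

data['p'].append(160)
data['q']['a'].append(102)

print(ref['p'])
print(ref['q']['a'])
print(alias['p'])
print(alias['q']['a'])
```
[7, 7, 7, 2, 160]
[5, 6, 102]
[7, 7, 7, 2]
[5, 6]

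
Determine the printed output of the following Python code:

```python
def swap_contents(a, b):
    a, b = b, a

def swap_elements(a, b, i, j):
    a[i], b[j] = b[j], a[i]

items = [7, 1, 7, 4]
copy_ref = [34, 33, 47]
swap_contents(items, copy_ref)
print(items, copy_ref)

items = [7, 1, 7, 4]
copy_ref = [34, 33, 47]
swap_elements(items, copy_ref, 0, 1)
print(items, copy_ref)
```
[7, 1, 7, 4] [34, 33, 47]
[33, 1, 7, 4] [34, 7, 47]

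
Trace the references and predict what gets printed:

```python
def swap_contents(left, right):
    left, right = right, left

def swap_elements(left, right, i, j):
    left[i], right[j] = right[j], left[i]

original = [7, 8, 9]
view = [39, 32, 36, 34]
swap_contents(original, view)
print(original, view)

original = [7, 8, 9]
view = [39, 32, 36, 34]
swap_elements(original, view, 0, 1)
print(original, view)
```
[7, 8, 9] [39, 32, 36, 34]
[32, 8, 9] [39, 7, 36, 34]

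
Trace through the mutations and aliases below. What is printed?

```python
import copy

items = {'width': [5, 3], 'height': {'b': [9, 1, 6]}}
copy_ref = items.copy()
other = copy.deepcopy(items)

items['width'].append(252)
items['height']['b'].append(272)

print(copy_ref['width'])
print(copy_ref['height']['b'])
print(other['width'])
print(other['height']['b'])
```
[5, 3, 252]
[9, 1, 6, 272]
[5, 3]
[9, 1, 6]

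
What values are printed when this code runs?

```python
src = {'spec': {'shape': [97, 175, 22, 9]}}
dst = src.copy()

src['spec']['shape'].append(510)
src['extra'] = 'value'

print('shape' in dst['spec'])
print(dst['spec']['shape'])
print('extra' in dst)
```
True
[97, 175, 22, 9, 510]
False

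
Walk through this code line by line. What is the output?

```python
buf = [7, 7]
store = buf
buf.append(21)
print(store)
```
[7, 7, 21]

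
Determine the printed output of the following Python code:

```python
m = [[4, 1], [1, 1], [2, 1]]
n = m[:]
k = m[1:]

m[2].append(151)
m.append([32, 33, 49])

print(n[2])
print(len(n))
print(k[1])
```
[2, 1, 151]
3
[2, 1, 151]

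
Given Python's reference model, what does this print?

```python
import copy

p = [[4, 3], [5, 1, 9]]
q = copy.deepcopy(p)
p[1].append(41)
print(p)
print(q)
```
[[4, 3], [5, 1, 9, 41]]
[[4, 3], [5, 1, 9]]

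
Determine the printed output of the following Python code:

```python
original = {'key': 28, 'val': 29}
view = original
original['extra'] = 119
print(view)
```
{'key': 28, 'val': 29, 'extra': 119}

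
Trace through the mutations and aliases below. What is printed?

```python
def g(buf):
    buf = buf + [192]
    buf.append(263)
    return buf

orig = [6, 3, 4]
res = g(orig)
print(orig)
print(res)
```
[6, 3, 4]
[6, 3, 4, 192, 263]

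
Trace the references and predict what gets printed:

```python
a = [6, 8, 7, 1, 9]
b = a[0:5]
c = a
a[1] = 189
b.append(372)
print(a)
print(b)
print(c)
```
[6, 189, 7, 1, 9]
[6, 8, 7, 1, 9, 372]
[6, 189, 7, 1, 9]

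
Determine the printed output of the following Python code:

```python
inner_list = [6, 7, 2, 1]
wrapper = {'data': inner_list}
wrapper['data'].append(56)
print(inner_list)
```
[6, 7, 2, 1, 56]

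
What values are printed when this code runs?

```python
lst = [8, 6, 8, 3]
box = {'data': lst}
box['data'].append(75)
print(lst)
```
[8, 6, 8, 3, 75]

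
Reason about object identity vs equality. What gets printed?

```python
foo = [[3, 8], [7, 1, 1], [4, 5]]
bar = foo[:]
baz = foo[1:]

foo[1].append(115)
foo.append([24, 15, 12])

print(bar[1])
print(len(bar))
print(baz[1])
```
[7, 1, 1, 115]
3
[4, 5]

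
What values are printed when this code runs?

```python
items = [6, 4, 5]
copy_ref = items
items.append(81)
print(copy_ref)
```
[6, 4, 5, 81]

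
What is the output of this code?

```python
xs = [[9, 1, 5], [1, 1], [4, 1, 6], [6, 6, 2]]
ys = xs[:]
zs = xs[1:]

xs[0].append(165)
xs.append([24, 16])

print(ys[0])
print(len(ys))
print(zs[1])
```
[9, 1, 5, 165]
4
[4, 1, 6]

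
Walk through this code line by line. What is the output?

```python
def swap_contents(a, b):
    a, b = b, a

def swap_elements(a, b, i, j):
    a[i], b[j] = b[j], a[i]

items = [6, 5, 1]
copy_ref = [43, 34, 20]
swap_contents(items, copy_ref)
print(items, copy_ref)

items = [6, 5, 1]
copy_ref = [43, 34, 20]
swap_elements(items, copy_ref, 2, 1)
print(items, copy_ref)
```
[6, 5, 1] [43, 34, 20]
[6, 5, 34] [43, 1, 20]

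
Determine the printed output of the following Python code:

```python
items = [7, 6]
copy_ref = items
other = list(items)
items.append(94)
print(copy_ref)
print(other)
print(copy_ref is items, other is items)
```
[7, 6, 94]
[7, 6]
True False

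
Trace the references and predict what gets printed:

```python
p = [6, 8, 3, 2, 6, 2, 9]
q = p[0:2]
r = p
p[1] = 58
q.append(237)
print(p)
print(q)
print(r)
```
[6, 58, 3, 2, 6, 2, 9]
[6, 8, 237]
[6, 58, 3, 2, 6, 2, 9]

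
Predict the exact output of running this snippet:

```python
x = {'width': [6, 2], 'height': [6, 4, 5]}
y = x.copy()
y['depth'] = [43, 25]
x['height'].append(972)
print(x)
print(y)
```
{'width': [6, 2], 'height': [6, 4, 5, 972]}
{'width': [6, 2], 'height': [6, 4, 5, 972], 'depth': [43, 25]}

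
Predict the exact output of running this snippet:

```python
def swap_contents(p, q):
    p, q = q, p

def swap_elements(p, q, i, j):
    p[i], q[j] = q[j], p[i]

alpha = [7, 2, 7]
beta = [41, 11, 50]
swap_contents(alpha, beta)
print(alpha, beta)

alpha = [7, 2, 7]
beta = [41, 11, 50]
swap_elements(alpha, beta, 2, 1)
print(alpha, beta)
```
[7, 2, 7] [41, 11, 50]
[7, 2, 11] [41, 7, 50]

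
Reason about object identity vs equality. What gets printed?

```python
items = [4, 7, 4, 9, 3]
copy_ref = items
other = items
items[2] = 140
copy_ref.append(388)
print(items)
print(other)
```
[4, 7, 140, 9, 3, 388]
[4, 7, 140, 9, 3, 388]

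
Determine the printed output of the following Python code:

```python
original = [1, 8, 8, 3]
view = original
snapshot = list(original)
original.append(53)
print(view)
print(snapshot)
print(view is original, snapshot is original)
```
[1, 8, 8, 3, 53]
[1, 8, 8, 3]
True False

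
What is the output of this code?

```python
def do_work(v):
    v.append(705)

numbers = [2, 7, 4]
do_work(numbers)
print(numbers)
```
[2, 7, 4, 705]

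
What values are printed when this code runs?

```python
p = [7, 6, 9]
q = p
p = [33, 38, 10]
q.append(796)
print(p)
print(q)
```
[33, 38, 10]
[7, 6, 9, 796]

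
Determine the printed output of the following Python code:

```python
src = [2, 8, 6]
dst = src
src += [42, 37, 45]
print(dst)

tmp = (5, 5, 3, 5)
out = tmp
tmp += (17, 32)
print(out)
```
[2, 8, 6, 42, 37, 45]
(5, 5, 3, 5)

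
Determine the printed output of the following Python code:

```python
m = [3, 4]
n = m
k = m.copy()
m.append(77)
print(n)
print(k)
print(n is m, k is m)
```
[3, 4, 77]
[3, 4]
True False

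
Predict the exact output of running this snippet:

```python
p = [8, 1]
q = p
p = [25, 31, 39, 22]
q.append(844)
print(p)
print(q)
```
[25, 31, 39, 22]
[8, 1, 844]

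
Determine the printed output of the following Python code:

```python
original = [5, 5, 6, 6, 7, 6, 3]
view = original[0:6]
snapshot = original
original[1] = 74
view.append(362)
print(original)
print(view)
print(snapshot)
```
[5, 74, 6, 6, 7, 6, 3]
[5, 5, 6, 6, 7, 6, 362]
[5, 74, 6, 6, 7, 6, 3]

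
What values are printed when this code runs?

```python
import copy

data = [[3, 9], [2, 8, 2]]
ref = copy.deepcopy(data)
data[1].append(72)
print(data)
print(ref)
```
[[3, 9], [2, 8, 2, 72]]
[[3, 9], [2, 8, 2]]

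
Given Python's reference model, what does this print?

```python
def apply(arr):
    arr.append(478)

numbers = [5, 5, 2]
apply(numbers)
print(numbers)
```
[5, 5, 2, 478]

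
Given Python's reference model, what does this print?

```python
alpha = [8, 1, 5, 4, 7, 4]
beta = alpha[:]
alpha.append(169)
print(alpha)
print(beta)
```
[8, 1, 5, 4, 7, 4, 169]
[8, 1, 5, 4, 7, 4]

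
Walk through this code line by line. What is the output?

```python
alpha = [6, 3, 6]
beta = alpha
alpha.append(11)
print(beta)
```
[6, 3, 6, 11]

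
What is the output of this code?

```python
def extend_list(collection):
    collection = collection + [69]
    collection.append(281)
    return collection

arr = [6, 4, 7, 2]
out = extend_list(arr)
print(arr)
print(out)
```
[6, 4, 7, 2]
[6, 4, 7, 2, 69, 281]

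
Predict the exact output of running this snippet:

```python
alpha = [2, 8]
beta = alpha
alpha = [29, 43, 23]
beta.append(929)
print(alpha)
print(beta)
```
[29, 43, 23]
[2, 8, 929]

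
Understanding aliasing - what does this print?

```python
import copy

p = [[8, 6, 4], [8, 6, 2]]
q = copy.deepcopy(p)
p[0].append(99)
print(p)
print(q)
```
[[8, 6, 4, 99], [8, 6, 2]]
[[8, 6, 4], [8, 6, 2]]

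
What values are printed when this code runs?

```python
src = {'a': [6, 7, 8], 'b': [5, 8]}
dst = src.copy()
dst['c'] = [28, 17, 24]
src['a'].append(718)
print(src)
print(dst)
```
{'a': [6, 7, 8, 718], 'b': [5, 8]}
{'a': [6, 7, 8, 718], 'b': [5, 8], 'c': [28, 17, 24]}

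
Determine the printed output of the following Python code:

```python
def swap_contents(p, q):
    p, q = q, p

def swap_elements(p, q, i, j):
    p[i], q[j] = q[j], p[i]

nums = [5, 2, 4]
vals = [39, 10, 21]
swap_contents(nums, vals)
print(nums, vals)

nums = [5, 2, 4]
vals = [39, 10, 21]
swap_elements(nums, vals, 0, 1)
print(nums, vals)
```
[5, 2, 4] [39, 10, 21]
[10, 2, 4] [39, 5, 21]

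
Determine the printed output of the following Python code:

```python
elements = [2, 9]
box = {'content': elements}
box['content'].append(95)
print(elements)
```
[2, 9, 95]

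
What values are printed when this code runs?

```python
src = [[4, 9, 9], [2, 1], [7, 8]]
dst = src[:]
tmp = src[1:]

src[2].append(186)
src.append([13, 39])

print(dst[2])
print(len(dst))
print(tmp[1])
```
[7, 8, 186]
3
[7, 8, 186]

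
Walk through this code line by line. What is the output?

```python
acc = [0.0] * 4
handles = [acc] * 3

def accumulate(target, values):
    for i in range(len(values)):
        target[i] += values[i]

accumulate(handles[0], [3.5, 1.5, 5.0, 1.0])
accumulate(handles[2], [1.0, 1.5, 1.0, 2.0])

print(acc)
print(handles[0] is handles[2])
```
[4.5, 3.0, 6.0, 3.0]
True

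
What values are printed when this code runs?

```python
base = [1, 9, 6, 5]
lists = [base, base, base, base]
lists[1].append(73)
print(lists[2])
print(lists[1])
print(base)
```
[1, 9, 6, 5, 73]
[1, 9, 6, 5, 73]
[1, 9, 6, 5, 73]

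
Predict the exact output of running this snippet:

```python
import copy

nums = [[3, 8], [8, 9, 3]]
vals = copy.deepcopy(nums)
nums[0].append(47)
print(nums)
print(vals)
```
[[3, 8, 47], [8, 9, 3]]
[[3, 8], [8, 9, 3]]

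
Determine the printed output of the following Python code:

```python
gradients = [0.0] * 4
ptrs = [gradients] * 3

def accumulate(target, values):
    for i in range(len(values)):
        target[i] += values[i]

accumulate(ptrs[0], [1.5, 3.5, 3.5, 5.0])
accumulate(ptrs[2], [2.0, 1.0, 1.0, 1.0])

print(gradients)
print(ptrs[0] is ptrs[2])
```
[3.5, 4.5, 4.5, 6.0]
True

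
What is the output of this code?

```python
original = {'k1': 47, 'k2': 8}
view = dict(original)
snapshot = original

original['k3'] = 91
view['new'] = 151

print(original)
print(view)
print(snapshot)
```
{'k1': 47, 'k2': 8, 'k3': 91}
{'k1': 47, 'k2': 8, 'new': 151}
{'k1': 47, 'k2': 8, 'k3': 91}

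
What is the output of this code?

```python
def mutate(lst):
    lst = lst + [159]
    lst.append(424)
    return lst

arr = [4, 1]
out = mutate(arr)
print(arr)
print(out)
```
[4, 1]
[4, 1, 159, 424]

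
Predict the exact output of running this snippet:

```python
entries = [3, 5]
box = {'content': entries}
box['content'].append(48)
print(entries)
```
[3, 5, 48]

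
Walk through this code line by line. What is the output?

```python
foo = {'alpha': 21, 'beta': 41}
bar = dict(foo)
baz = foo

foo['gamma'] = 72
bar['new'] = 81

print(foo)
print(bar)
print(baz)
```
{'alpha': 21, 'beta': 41, 'gamma': 72}
{'alpha': 21, 'beta': 41, 'new': 81}
{'alpha': 21, 'beta': 41, 'gamma': 72}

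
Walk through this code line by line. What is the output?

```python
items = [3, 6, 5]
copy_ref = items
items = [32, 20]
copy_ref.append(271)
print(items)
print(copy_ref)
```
[32, 20]
[3, 6, 5, 271]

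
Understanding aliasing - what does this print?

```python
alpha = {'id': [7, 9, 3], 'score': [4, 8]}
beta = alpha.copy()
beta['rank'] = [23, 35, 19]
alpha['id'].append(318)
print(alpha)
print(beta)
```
{'id': [7, 9, 3, 318], 'score': [4, 8]}
{'id': [7, 9, 3, 318], 'score': [4, 8], 'rank': [23, 35, 19]}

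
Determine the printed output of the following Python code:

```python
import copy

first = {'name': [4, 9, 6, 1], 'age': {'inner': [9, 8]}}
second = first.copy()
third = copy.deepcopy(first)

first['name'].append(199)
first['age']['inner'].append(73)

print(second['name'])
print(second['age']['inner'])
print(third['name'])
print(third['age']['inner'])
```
[4, 9, 6, 1, 199]
[9, 8, 73]
[4, 9, 6, 1]
[9, 8]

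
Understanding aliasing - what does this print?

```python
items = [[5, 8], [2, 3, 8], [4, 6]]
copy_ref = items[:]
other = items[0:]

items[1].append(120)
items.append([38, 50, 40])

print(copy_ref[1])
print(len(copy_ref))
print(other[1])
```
[2, 3, 8, 120]
3
[2, 3, 8, 120]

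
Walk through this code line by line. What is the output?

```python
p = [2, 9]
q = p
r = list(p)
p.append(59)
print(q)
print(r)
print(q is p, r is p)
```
[2, 9, 59]
[2, 9]
True False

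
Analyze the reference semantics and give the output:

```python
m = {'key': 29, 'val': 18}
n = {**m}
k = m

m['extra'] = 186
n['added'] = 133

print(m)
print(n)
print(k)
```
{'key': 29, 'val': 18, 'extra': 186}
{'key': 29, 'val': 18, 'added': 133}
{'key': 29, 'val': 18, 'extra': 186}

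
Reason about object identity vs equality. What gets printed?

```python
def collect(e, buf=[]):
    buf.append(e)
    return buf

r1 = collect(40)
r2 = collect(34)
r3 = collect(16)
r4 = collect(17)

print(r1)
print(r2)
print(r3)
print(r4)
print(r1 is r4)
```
[40, 34, 16, 17]
[40, 34, 16, 17]
[40, 34, 16, 17]
[40, 34, 16, 17]
True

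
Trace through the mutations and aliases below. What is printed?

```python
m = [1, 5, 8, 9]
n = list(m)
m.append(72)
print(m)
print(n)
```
[1, 5, 8, 9, 72]
[1, 5, 8, 9]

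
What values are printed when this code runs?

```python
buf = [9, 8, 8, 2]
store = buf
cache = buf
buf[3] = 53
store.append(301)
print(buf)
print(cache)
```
[9, 8, 8, 53, 301]
[9, 8, 8, 53, 301]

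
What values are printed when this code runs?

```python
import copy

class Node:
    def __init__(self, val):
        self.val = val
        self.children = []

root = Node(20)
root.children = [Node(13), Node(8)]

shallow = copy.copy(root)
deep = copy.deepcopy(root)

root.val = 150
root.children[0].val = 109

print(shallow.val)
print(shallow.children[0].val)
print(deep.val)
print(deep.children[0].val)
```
20
109
20
13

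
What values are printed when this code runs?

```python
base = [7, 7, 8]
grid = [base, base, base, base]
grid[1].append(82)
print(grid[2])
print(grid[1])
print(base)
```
[7, 7, 8, 82]
[7, 7, 8, 82]
[7, 7, 8, 82]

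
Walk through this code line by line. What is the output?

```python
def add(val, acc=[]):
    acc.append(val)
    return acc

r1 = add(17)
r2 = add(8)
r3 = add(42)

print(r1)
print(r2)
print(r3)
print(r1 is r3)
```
[17, 8, 42]
[17, 8, 42]
[17, 8, 42]
True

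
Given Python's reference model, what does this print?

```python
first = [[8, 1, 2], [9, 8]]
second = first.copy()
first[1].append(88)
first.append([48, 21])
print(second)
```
[[8, 1, 2], [9, 8, 88]]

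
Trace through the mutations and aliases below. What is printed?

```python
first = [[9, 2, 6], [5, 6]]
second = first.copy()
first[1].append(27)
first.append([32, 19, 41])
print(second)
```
[[9, 2, 6], [5, 6, 27]]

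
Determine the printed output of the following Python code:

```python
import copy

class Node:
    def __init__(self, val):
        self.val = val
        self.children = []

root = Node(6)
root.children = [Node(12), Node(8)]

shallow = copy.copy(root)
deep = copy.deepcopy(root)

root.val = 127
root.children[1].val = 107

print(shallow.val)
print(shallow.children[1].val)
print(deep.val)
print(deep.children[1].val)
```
6
107
6
8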